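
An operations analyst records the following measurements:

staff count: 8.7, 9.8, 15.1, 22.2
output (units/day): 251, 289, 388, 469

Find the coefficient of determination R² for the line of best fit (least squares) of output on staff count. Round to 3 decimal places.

0.973

n = 4, Σx = 55.8, Σy = 1397, Σxy = 21286.5, Σx² = 892.58, Σy² = 517027
Sxx = Σx² − (Σx)²/n = 892.58 − 778.41 = 114.17
Sxy = Σxy − (Σx)(Σy)/n = 21286.5 − 19488.15 = 1798.35
Syy = Σy² − (Σy)²/n = 517027 − 487902.25 = 29124.75
R² = Sxy²/(Sxx·Syy) = (1798.35)²/(114.17·29124.75) = 0.972600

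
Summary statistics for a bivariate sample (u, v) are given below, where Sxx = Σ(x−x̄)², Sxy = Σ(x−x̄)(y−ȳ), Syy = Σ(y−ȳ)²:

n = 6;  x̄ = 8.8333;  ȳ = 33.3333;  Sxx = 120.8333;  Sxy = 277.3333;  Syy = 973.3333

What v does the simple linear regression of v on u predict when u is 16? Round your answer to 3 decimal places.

b = Sxy/Sxx = 277.3333/120.8333 = 2.295173
a = ȳ − b·x̄ = 33.3333 − 2.295173·8.8333 = 13.059350
ŷ(16) = a + b·16 = 13.059350 + 2.295173·16 = 49.782115

49.782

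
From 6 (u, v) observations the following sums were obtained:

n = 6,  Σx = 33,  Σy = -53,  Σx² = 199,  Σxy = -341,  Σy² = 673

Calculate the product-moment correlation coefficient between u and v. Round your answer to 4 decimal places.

-0.8268

Sxx = Σx² − (Σx)²/n = 199 − 181.5 = 17.5
Sxy = Σxy − (Σx)(Σy)/n = -341 − (-291.5) = -49.5
Syy = Σy² − (Σy)²/n = 673 − 468.166667 = 204.833333
r = Sxy/√(Sxx·Syy) = -49.5/√(3584.583333) = -49.5/59.871390 = -0.826772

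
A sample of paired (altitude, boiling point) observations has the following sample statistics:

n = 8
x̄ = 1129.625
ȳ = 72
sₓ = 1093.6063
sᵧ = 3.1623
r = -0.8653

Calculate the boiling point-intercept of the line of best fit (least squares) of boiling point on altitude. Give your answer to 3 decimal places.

74.826

b = r · sᵧ/sₓ = -0.8653 · 3.1623/1093.6063 = -0.002502
a = ȳ − b·x̄ = 72 − (-0.002502)·1129.625 = 74.826461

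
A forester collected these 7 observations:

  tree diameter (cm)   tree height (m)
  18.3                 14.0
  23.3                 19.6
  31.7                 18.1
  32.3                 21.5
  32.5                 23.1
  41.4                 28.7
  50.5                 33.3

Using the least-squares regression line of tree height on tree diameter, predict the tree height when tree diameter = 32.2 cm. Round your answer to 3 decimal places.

22.233

n = 7, Σx = 230, Σy = 158.3, Σxy = 5601.68, Σx² = 8246.42
Sxx = Σx² − (Σx)²/n = 8246.42 − 7557.142857 = 689.277143
Sxy = Σxy − (Σx)(Σy)/n = 5601.68 − 5201.285714 = 400.394286
b = Sxy/Sxx = 400.394286/689.277143 = 0.580890
a = ȳ − b·x̄ = 22.614286 − 0.580890·32.857143 = 3.527896
ŷ(32.2) = a + b·32.2 = 3.527896 + 0.580890·32.2 = 22.232558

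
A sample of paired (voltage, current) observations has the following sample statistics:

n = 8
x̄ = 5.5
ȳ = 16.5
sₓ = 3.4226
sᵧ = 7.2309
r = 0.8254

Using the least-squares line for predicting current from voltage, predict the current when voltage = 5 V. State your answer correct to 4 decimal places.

b = r · sᵧ/sₓ = 0.8254 · 7.2309/3.4226 = 1.743816
a = ȳ − b·x̄ = 16.5 − 1.743816·5.5 = 6.909012
ŷ(5) = a + b·5 = 6.909012 + 1.743816·5 = 15.628092

15.6281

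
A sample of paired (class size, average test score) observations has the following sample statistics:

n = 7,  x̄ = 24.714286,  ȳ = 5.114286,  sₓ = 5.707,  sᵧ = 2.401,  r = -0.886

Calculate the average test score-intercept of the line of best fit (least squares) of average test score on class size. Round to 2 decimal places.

b = r · sᵧ/sₓ = -0.886 · 2.401/5.707 = -0.372750
a = ȳ − b·x̄ = 5.114286 − (-0.372750)·24.714286 = 14.326544

14.33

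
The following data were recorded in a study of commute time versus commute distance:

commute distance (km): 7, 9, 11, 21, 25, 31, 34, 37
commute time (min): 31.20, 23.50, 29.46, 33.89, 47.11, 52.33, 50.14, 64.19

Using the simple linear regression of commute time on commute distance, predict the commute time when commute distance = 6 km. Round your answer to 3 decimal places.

23.779

n = 8, Σx = 175, Σy = 331.82, Σxy = 8345.42, Σx² = 4803
Sxx = Σx² − (Σx)²/n = 4803 − 3828.125 = 974.875
Sxy = Σxy − (Σx)(Σy)/n = 8345.42 − 7258.5625 = 1086.8575
b = Sxy/Sxx = 1086.8575/974.875 = 1.114869
a = ȳ − b·x̄ = 41.4775 − 1.114869·21.875 = 17.089750
ŷ(6) = a + b·6 = 17.089750 + 1.114869·6 = 23.778961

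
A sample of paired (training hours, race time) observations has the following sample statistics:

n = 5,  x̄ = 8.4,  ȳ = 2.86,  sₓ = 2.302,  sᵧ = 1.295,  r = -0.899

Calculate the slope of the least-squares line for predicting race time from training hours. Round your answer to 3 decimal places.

-0.506

b = r · sᵧ/sₓ = -0.899 · 1.295/2.302 = -0.505736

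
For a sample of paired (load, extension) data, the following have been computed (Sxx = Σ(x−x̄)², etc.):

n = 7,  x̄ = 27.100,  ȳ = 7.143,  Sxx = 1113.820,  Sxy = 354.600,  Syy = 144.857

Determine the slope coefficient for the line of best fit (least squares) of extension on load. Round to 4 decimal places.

0.3184

b = Sxy/Sxx = 354.6/1113.82 = 0.318364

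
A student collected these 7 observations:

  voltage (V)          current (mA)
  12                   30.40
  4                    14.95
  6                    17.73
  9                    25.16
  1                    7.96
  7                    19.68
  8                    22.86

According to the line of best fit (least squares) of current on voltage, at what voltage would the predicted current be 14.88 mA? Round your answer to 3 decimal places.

4.302

n = 7, Σx = 47, Σy = 138.74, Σxy = 1086.02, Σx² = 391
Sxx = Σx² − (Σx)²/n = 391 − 315.571429 = 75.428571
Sxy = Σxy − (Σx)(Σy)/n = 1086.02 − 931.54 = 154.48
b = Sxy/Sxx = 154.48/75.428571 = 2.048030
a = ȳ − b·x̄ = 19.82 − 2.048030·6.714286 = 6.068939
Set a + b·x = 14.88: x = (14.88 − 6.068939) / 2.048030 = 4.302212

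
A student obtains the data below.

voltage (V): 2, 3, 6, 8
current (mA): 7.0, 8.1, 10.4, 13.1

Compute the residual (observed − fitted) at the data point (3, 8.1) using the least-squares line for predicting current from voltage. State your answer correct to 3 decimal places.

0.154

n = 4, Σx = 19, Σy = 38.6, Σxy = 205.5, Σx² = 113
Sxx = Σx² − (Σx)²/n = 113 − 90.25 = 22.75
Sxy = Σxy − (Σx)(Σy)/n = 205.5 − 183.35 = 22.15
b = Sxy/Sxx = 22.15/22.75 = 0.973626
a = ȳ − b·x̄ = 9.65 − 0.973626·4.75 = 5.025275
ŷ(3) = 5.025275 + 0.973626·3 = 7.946154
residual = y − ŷ = 8.1 − 7.946154 = 0.153846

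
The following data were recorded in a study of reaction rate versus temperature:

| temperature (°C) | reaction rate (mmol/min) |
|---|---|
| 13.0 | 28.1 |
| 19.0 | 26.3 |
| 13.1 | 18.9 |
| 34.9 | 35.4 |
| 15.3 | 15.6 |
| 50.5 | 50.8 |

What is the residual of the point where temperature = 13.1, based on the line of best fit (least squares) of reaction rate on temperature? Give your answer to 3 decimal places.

-1.628

n = 6, Σx = 145.8, Σy = 175.1, Σxy = 5152.13, Σx² = 4703.96
Sxx = Σx² − (Σx)²/n = 4703.96 − 3542.94 = 1161.02
Sxy = Σxy − (Σx)(Σy)/n = 5152.13 − 4254.93 = 897.2
b = Sxy/Sxx = 897.2/1161.02 = 0.772769
a = ȳ − b·x̄ = 29.183333 − 0.772769·24.3 = 10.405052
ŷ(13.1) = 10.405052 + 0.772769·13.1 = 20.528323
residual = y − ŷ = 18.9 − 20.528323 = -1.628323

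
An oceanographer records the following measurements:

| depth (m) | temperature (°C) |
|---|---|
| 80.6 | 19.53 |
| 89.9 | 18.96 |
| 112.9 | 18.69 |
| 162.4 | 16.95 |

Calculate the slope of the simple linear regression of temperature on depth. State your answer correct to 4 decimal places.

n = 4, Σx = 445.8, Σy = 74.13, Σxy = 8141.403, Σx² = 53698.54
Sxx = Σx² − (Σx)²/n = 53698.54 − 49684.41 = 4014.13
Sxy = Σxy − (Σx)(Σy)/n = 8141.403 − 8261.7885 = -120.3855
b = Sxy/Sxx = -120.3855/4014.13 = -0.029990

-0.0300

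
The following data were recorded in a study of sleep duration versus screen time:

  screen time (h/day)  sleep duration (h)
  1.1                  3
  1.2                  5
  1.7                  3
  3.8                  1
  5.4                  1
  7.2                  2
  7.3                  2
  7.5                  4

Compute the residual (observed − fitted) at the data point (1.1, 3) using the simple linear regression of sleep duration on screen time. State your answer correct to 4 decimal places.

-0.2062

n = 8, Σx = 35.2, Σy = 21, Σxy = 82.6, Σx² = 210.52
Sxx = Σx² − (Σx)²/n = 210.52 − 154.88 = 55.64
Sxy = Σxy − (Σx)(Σy)/n = 82.6 − 92.4 = -9.8
b = Sxy/Sxx = -9.8/55.64 = -0.176132
a = ȳ − b·x̄ = 2.625 − (-0.176132)·4.4 = 3.399982
ŷ(1.1) = 3.399982 + (-0.176132)·1.1 = 3.206237
residual = y − ŷ = 3 − 3.206237 = -0.206237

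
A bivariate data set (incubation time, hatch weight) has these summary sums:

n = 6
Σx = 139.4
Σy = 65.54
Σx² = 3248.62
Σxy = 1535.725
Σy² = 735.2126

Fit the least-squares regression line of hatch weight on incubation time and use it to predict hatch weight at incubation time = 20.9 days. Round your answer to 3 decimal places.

7.854

Sxx = Σx² − (Σx)²/n = 3248.62 − 3238.726667 = 9.893333
Sxy = Σxy − (Σx)(Σy)/n = 1535.725 − 1522.712667 = 13.012333
b = Sxy/Sxx = 13.012333/9.893333 = 1.315263
a = ȳ − b·x̄ = 10.923333 − 1.315263·23.233333 = -19.634606
ŷ(20.9) = a + b·20.9 = -19.634606 + 1.315263·20.9 = 7.854387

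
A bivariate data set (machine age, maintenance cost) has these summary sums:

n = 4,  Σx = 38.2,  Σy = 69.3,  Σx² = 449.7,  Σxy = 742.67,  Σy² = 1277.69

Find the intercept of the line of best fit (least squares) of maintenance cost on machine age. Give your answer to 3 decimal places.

8.229

Sxx = Σx² − (Σx)²/n = 449.7 − 364.81 = 84.89
Sxy = Σxy − (Σx)(Σy)/n = 742.67 − 661.815 = 80.855
b = Sxy/Sxx = 80.855/84.89 = 0.952468
a = ȳ − b·x̄ = 17.325 − 0.952468·9.55 = 8.228932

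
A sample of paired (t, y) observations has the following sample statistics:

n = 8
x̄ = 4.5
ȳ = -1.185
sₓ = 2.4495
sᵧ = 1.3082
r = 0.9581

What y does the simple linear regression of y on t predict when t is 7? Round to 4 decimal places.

0.0942

b = r · sᵧ/sₓ = 0.9581 · 1.3082/2.4495 = 0.511691
a = ȳ − b·x̄ = -1.185 − 0.511691·4.5 = -3.487608
ŷ(7) = a + b·7 = -3.487608 + 0.511691·7 = 0.094227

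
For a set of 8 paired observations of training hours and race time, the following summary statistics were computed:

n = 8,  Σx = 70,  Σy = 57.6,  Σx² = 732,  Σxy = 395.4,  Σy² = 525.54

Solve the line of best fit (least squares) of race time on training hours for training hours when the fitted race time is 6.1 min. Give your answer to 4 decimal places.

Sxx = Σx² − (Σx)²/n = 732 − 612.5 = 119.5
Sxy = Σxy − (Σx)(Σy)/n = 395.4 − 504 = -108.6
b = Sxy/Sxx = -108.6/119.5 = -0.908787
a = ȳ − b·x̄ = 7.2 − (-0.908787)·8.75 = 15.151883
Set a + b·x = 6.1: x = (6.1 − 15.151883) / (-0.908787) = 9.960405

9.9604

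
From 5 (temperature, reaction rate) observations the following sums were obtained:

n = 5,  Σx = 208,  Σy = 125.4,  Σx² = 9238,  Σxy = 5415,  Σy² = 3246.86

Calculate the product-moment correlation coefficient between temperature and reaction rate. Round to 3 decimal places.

Sxx = Σx² − (Σx)²/n = 9238 − 8652.8 = 585.2
Sxy = Σxy − (Σx)(Σy)/n = 5415 − 5216.64 = 198.36
Syy = Σy² − (Σy)²/n = 3246.86 − 3145.032 = 101.828
r = Sxy/√(Sxx·Syy) = 198.36/√(59589.7456) = 198.36/244.110110 = 0.812584

0.813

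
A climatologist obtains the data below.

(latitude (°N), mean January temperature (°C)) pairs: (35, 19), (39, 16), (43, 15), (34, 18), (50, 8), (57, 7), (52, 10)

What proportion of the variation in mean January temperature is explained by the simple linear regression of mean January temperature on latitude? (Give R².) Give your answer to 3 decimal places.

n = 7, Σx = 310, Σy = 93, Σxy = 3865, Σx² = 14204, Σy² = 1379
Sxx = Σx² − (Σx)²/n = 14204 − 13728.571429 = 475.428571
Sxy = Σxy − (Σx)(Σy)/n = 3865 − 4118.571429 = -253.571429
Syy = Σy² − (Σy)²/n = 1379 − 1235.571429 = 143.428571
R² = Sxy²/(Sxx·Syy) = (-253.571429)²/(475.428571·143.428571) = 0.942931

0.943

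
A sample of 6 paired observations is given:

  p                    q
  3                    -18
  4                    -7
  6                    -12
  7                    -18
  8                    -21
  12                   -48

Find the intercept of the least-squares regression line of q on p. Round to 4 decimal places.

4.9610

n = 6, Σx = 40, Σy = -124, Σxy = -1024, Σx² = 318
Sxx = Σx² − (Σx)²/n = 318 − 266.666667 = 51.333333
Sxy = Σxy − (Σx)(Σy)/n = -1024 − (-826.666667) = -197.333333
b = Sxy/Sxx = -197.333333/51.333333 = -3.844156
a = ȳ − b·x̄ = -20.666667 − (-3.844156)·6.666667 = 4.961039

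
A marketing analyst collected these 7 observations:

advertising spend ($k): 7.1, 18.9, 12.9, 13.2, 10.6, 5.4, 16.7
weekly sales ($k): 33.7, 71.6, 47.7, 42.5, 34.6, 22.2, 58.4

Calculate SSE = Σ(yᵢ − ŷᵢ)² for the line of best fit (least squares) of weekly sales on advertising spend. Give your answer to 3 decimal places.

n = 7, Σx = 84.8, Σy = 310.7, Σxy = 4230.76, Σx² = 1168.68, Σy² = 15444.35
Sxx = Σx² − (Σx)²/n = 1168.68 − 1027.291429 = 141.388571
Sxy = Σxy − (Σx)(Σy)/n = 4230.76 − 3763.908571 = 466.851429
Syy = Σy² − (Σy)²/n = 15444.35 − 13790.641429 = 1653.708571
b = Sxy/Sxx = 466.851429/141.388571 = 3.301904
SSE = Syy − b·Sxy = 1653.708571 − 3.301904·466.851429 = 112.210173

112.210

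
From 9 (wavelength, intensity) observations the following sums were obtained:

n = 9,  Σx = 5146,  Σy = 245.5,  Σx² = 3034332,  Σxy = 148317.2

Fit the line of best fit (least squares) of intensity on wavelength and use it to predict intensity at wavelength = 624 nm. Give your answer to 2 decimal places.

Sxx = Σx² − (Σx)²/n = 3034332 − 2942368.444444 = 91963.555556
Sxy = Σxy − (Σx)(Σy)/n = 148317.2 − 140371.444444 = 7945.755556
b = Sxy/Sxx = 7945.755556/91963.555556 = 0.086401
a = ȳ − b·x̄ = 27.277778 − 0.086401·571.777778 = -22.124471
ŷ(624) = a + b·624 = -22.124471 + 0.086401·624 = 31.789837

31.79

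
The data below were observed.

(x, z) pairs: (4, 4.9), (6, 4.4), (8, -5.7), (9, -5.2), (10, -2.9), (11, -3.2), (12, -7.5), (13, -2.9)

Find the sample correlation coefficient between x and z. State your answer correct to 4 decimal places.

-0.7534

n = 8, Σx = 73, Σy = -18.1, Σxy = -238.3, Σx² = 731, Σy² = 186.21
Sxx = Σx² − (Σx)²/n = 731 − 666.125 = 64.875
Sxy = Σxy − (Σx)(Σy)/n = -238.3 − (-165.1625) = -73.1375
Syy = Σy² − (Σy)²/n = 186.21 − 40.95125 = 145.25875
r = Sxy/√(Sxx·Syy) = -73.1375/√(9423.661406) = -73.1375/97.075545 = -0.753408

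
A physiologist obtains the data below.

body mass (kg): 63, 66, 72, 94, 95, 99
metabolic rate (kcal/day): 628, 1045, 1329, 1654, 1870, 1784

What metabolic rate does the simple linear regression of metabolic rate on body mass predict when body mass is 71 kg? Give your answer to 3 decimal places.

n = 6, Σx = 489, Σy = 8310, Σxy = 713964, Σx² = 41171
Sxx = Σx² − (Σx)²/n = 41171 − 39853.5 = 1317.5
Sxy = Σxy − (Σx)(Σy)/n = 713964 − 677265 = 36699
b = Sxy/Sxx = 36699/1317.5 = 27.855028
a = ȳ − b·x̄ = 1385 − 27.855028·81.5 = -885.184820
ŷ(71) = a + b·71 = -885.184820 + 27.855028·71 = 1092.522201

1092.522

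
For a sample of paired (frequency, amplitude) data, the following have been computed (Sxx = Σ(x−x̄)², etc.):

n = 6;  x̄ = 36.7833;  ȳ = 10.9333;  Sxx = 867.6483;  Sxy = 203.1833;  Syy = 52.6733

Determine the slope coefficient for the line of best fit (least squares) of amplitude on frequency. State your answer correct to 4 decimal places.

0.2342

b = Sxy/Sxx = 203.1833/867.6483 = 0.234177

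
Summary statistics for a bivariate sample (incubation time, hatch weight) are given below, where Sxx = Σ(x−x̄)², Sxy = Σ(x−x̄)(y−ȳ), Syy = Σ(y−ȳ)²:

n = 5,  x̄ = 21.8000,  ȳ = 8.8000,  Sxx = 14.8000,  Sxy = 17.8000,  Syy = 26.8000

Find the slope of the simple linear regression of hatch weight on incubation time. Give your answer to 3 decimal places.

1.203

b = Sxy/Sxx = 17.8/14.8 = 1.202703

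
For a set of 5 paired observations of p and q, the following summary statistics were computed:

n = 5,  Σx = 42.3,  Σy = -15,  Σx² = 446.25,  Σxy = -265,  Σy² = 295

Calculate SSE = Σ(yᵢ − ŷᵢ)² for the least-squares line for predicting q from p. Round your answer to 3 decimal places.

34.238

Sxx = Σx² − (Σx)²/n = 446.25 − 357.858 = 88.392
Sxy = Σxy − (Σx)(Σy)/n = -265 − (-126.9) = -138.1
Syy = Σy² − (Σy)²/n = 295 − 45 = 250
b = Sxy/Sxx = -138.1/88.392 = -1.562359
SSE = Syy − b·Sxy = 250 − (-1.562359)·(-138.1) = 34.238279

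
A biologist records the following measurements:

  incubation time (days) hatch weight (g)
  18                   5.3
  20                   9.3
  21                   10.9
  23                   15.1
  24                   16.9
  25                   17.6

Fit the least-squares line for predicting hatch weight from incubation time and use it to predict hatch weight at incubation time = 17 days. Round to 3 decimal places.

n = 6, Σx = 131, Σy = 75.1, Σxy = 1703.2, Σx² = 2895
Sxx = Σx² − (Σx)²/n = 2895 − 2860.166667 = 34.833333
Sxy = Σxy − (Σx)(Σy)/n = 1703.2 − 1639.683333 = 63.516667
b = Sxy/Sxx = 63.516667/34.833333 = 1.823445
a = ȳ − b·x̄ = 12.516667 − 1.823445·21.833333 = -27.295215
ŷ(17) = a + b·17 = -27.295215 + 1.823445·17 = 3.703349

3.703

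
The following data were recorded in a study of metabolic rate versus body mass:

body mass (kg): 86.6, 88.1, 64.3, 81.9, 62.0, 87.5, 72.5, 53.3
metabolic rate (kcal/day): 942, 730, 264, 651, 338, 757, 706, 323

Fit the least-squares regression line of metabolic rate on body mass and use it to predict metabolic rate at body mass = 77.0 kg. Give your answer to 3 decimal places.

n = 8, Σx = 596.2, Σy = 4711, Σxy = 371776.7, Σx² = 45700.66
Sxx = Σx² − (Σx)²/n = 45700.66 − 44431.805 = 1268.855
Sxy = Σxy − (Σx)(Σy)/n = 371776.7 − 351087.275 = 20689.425
b = Sxy/Sxx = 20689.425/1268.855 = 16.305587
a = ȳ − b·x̄ = 588.875 − 16.305587·74.525 = -626.298836
ŷ(77.0) = a + b·77.0 = -626.298836 + 16.305587·77 = 629.231327

629.231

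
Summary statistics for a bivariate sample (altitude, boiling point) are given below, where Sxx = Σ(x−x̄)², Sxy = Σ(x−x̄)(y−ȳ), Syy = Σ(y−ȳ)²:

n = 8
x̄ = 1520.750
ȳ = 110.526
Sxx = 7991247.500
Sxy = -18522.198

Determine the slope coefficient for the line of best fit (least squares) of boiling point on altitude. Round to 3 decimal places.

-0.002

b = Sxy/Sxx = -18522.198/7991247.5 = -0.002318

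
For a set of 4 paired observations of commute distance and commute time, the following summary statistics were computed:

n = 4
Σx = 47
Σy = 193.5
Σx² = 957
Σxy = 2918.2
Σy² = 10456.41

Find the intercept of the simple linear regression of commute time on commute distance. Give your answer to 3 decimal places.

29.663

Sxx = Σx² − (Σx)²/n = 957 − 552.25 = 404.75
Sxy = Σxy − (Σx)(Σy)/n = 2918.2 − 2273.625 = 644.575
b = Sxy/Sxx = 644.575/404.75 = 1.592526
a = ȳ − b·x̄ = 48.375 − 1.592526·11.75 = 29.662817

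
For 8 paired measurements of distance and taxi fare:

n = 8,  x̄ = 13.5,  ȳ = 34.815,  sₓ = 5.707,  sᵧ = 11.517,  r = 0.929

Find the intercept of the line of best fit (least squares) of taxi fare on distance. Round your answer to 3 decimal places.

b = r · sᵧ/sₓ = 0.929 · 11.517/5.707 = 1.874767
a = ȳ − b·x̄ = 34.815 − 1.874767·13.5 = 9.505651

9.506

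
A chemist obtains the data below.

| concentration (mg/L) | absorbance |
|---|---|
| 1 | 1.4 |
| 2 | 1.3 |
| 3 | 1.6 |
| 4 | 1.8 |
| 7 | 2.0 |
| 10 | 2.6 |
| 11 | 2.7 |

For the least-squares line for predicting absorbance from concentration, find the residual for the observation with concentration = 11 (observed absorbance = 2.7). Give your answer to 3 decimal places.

n = 7, Σx = 38, Σy = 13.4, Σxy = 85.7, Σx² = 300
Sxx = Σx² − (Σx)²/n = 300 − 206.285714 = 93.714286
Sxy = Σxy − (Σx)(Σy)/n = 85.7 − 72.742857 = 12.957143
b = Sxy/Sxx = 12.957143/93.714286 = 0.138262
a = ȳ − b·x̄ = 1.914286 − 0.138262·5.428571 = 1.163720
ŷ(11) = 1.163720 + 0.138262·11 = 2.684604
residual = y − ŷ = 2.7 − 2.684604 = 0.015396

0.015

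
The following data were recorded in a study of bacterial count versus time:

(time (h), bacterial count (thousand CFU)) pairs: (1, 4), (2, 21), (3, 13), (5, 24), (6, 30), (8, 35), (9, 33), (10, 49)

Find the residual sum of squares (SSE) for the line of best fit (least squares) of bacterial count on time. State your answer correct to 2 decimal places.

183.72

n = 8, Σx = 44, Σy = 209, Σxy = 1452, Σx² = 320, Σy² = 6817
Sxx = Σx² − (Σx)²/n = 320 − 242 = 78
Sxy = Σxy − (Σx)(Σy)/n = 1452 − 1149.5 = 302.5
Syy = Σy² − (Σy)²/n = 6817 − 5460.125 = 1356.875
b = Sxy/Sxx = 302.5/78 = 3.878205
SSE = Syy − b·Sxy = 1356.875 − 3.878205·302.5 = 183.717949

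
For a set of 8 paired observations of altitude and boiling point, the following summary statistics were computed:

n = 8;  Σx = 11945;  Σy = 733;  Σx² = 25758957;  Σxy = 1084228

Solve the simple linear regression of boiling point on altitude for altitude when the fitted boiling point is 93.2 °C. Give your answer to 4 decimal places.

273.5321

Sxx = Σx² − (Σx)²/n = 25758957 − 17835378.125 = 7923578.875
Sxy = Σxy − (Σx)(Σy)/n = 1084228 − 1094460.625 = -10232.625
b = Sxy/Sxx = -10232.625/7923578.875 = -0.001291
a = ȳ − b·x̄ = 91.625 − (-0.001291)·1493.125 = 93.553243
Set a + b·x = 93.2: x = (93.2 − 93.553243) / (-0.001291) = 273.532107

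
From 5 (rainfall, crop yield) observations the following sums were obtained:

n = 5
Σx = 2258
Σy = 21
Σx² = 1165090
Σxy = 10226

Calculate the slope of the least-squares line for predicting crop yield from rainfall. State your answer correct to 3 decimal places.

Sxx = Σx² − (Σx)²/n = 1165090 − 1019712.8 = 145377.2
Sxy = Σxy − (Σx)(Σy)/n = 10226 − 9483.6 = 742.4
b = Sxy/Sxx = 742.4/145377.2 = 0.005107

0.005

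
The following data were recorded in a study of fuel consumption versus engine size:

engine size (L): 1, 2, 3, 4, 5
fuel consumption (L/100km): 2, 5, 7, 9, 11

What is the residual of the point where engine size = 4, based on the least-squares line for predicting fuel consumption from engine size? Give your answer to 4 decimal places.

0.0000

n = 5, Σx = 15, Σy = 34, Σxy = 124, Σx² = 55
Sxx = Σx² − (Σx)²/n = 55 − 45 = 10
Sxy = Σxy − (Σx)(Σy)/n = 124 − 102 = 22
b = Sxy/Sxx = 22/10 = 2.2
a = ȳ − b·x̄ = 6.8 − 2.2·3 = 0.2
ŷ(4) = 0.2 + 2.2·4 = 9
residual = y − ŷ = 9 − 9 = 0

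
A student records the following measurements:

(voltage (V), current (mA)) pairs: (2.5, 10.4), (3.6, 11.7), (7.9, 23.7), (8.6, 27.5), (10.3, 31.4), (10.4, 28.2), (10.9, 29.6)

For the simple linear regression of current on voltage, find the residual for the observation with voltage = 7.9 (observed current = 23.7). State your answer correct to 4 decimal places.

n = 7, Σx = 54.2, Σy = 162.5, Σxy = 1431.19, Σx² = 488.64
Sxx = Σx² − (Σx)²/n = 488.64 − 419.662857 = 68.977143
Sxy = Σxy − (Σx)(Σy)/n = 1431.19 − 1258.214286 = 172.975714
b = Sxy/Sxx = 172.975714/68.977143 = 2.507725
a = ȳ − b·x̄ = 23.214286 − 2.507725·7.742857 = 3.797328
ŷ(7.9) = 3.797328 + 2.507725·7.9 = 23.608357
residual = y − ŷ = 23.7 − 23.608357 = 0.091643

0.0916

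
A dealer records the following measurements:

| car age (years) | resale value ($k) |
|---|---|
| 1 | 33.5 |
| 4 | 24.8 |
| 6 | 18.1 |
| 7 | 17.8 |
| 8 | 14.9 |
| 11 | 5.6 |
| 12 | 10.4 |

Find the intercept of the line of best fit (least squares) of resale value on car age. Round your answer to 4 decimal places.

n = 7, Σx = 49, Σy = 125.1, Σxy = 671.5, Σx² = 431
Sxx = Σx² − (Σx)²/n = 431 − 343 = 88
Sxy = Σxy − (Σx)(Σy)/n = 671.5 − 875.7 = -204.2
b = Sxy/Sxx = -204.2/88 = -2.320455
a = ȳ − b·x̄ = 17.871429 − (-2.320455)·7 = 34.114610

34.1146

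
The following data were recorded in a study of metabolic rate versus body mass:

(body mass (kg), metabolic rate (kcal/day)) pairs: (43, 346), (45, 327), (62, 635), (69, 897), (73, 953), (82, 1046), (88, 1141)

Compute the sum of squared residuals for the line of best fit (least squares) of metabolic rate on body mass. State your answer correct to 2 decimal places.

15687.63

n = 7, Σx = 462, Σy = 5345, Σxy = 386605, Σx² = 32276, Σy² = 4738685
Sxx = Σx² − (Σx)²/n = 32276 − 30492 = 1784
Sxy = Σxy − (Σx)(Σy)/n = 386605 − 352770 = 33835
Syy = Σy² − (Σy)²/n = 4738685 − 4081289.285714 = 657395.714286
b = Sxy/Sxx = 33835/1784 = 18.965807
SSE = Syy − b·Sxy = 657395.714286 − 18.965807·33835 = 15687.628523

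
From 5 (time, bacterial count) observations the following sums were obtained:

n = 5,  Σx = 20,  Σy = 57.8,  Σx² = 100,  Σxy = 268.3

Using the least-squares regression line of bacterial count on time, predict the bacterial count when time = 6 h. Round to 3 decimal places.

15.270

Sxx = Σx² − (Σx)²/n = 100 − 80 = 20
Sxy = Σxy − (Σx)(Σy)/n = 268.3 − 231.2 = 37.1
b = Sxy/Sxx = 37.1/20 = 1.855
a = ȳ − b·x̄ = 11.56 − 1.855·4 = 4.14
ŷ(6) = a + b·6 = 4.14 + 1.855·6 = 15.27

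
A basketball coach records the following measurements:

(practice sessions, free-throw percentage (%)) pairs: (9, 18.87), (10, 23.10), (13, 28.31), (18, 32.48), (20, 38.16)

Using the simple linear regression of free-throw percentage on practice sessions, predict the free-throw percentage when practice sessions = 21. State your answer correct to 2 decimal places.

38.89

n = 5, Σx = 70, Σy = 140.92, Σxy = 2116.7, Σx² = 1074
Sxx = Σx² − (Σx)²/n = 1074 − 980 = 94
Sxy = Σxy − (Σx)(Σy)/n = 2116.7 − 1972.88 = 143.82
b = Sxy/Sxx = 143.82/94 = 1.53
a = ȳ − b·x̄ = 28.184 − 1.53·14 = 6.764
ŷ(21) = a + b·21 = 6.764 + 1.53·21 = 38.894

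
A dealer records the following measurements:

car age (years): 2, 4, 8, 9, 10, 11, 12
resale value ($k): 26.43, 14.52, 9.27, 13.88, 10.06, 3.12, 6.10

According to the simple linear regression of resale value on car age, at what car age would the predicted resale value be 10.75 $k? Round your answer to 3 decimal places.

8.640

n = 7, Σx = 56, Σy = 83.38, Σxy = 518.14, Σx² = 530
Sxx = Σx² − (Σx)²/n = 530 − 448 = 82
Sxy = Σxy − (Σx)(Σy)/n = 518.14 − 667.04 = -148.9
b = Sxy/Sxx = -148.9/82 = -1.815854
a = ȳ − b·x̄ = 11.911429 − (-1.815854)·8 = 26.438258
Set a + b·x = 10.75: x = (10.75 − 26.438258) / (-1.815854) = 8.639605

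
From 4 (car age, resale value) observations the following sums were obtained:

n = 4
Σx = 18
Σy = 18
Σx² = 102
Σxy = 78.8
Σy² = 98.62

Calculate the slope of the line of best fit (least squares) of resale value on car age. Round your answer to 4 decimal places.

-0.1048

Sxx = Σx² − (Σx)²/n = 102 − 81 = 21
Sxy = Σxy − (Σx)(Σy)/n = 78.8 − 81 = -2.2
b = Sxy/Sxx = -2.2/21 = -0.104762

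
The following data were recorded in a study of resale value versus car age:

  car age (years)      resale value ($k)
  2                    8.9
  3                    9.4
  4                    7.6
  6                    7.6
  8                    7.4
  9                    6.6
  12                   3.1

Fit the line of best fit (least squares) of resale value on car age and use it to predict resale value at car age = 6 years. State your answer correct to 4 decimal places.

7.3771

n = 7, Σx = 44, Σy = 50.6, Σxy = 277.8, Σx² = 354
Sxx = Σx² − (Σx)²/n = 354 − 276.571429 = 77.428571
Sxy = Σxy − (Σx)(Σy)/n = 277.8 − 318.057143 = -40.257143
b = Sxy/Sxx = -40.257143/77.428571 = -0.519926
a = ȳ − b·x̄ = 7.228571 − (-0.519926)·6.285714 = 10.496679
ŷ(6) = a + b·6 = 10.496679 + (-0.519926)·6 = 7.377122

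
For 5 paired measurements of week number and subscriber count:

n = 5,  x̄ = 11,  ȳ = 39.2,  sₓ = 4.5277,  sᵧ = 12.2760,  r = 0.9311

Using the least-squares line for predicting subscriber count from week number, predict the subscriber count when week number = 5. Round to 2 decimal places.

24.05

b = r · sᵧ/sₓ = 0.9311 · 12.276/4.5277 = 2.524501
a = ȳ − b·x̄ = 39.2 − 2.524501·11 = 11.430488
ŷ(5) = a + b·5 = 11.430488 + 2.524501·5 = 24.052993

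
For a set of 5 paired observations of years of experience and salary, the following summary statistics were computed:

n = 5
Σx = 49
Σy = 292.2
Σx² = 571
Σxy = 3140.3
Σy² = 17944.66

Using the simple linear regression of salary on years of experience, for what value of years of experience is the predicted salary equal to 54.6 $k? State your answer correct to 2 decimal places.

Sxx = Σx² − (Σx)²/n = 571 − 480.2 = 90.8
Sxy = Σxy − (Σx)(Σy)/n = 3140.3 − 2863.56 = 276.74
b = Sxy/Sxx = 276.74/90.8 = 3.047797
a = ȳ − b·x̄ = 58.44 − 3.047797·9.8 = 28.571586
Set a + b·x = 54.6: x = (54.6 − 28.571586) / 3.047797 = 8.540074

8.54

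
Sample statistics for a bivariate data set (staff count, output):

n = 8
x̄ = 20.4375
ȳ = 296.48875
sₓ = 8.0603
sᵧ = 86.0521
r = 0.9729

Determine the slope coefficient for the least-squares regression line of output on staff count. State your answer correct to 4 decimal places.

10.3867

b = r · sᵧ/sₓ = 0.9729 · 86.0521/8.0603 = 10.386721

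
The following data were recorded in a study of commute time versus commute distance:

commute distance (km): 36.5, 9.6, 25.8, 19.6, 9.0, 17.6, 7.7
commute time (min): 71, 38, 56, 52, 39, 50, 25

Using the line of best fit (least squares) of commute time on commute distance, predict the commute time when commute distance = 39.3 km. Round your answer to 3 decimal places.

n = 7, Σx = 125.8, Σy = 331, Σxy = 6843.8, Σx² = 2924.26
Sxx = Σx² − (Σx)²/n = 2924.26 − 2260.805714 = 663.454286
Sxy = Σxy − (Σx)(Σy)/n = 6843.8 − 5948.542857 = 895.257143
b = Sxy/Sxx = 895.257143/663.454286 = 1.349388
a = ȳ − b·x̄ = 47.285714 − 1.349388·17.971429 = 23.035287
ŷ(39.3) = a + b·39.3 = 23.035287 + 1.349388·39.3 = 76.066229

76.066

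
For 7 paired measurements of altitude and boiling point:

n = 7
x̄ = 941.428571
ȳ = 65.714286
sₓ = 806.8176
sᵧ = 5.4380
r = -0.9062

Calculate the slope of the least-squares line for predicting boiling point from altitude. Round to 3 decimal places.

-0.006

b = r · sᵧ/sₓ = -0.9062 · 5.438/806.8176 = -0.006108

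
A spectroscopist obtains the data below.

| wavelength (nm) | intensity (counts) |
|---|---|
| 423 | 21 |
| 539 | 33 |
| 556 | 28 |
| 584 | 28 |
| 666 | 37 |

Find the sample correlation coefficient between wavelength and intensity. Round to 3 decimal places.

n = 5, Σx = 2768, Σy = 147, Σxy = 83232, Σx² = 1563198, Σy² = 4467
Sxx = Σx² − (Σx)²/n = 1563198 − 1532364.8 = 30833.2
Sxy = Σxy − (Σx)(Σy)/n = 83232 − 81379.2 = 1852.8
Syy = Σy² − (Σy)²/n = 4467 − 4321.8 = 145.2
r = Sxy/√(Sxx·Syy) = 1852.8/√(4476980.64) = 1852.8/2115.887672 = 0.875661

0.876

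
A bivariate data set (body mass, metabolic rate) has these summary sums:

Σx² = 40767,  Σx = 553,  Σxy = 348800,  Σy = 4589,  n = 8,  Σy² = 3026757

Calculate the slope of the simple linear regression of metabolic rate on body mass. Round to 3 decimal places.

12.431

Sxx = Σx² − (Σx)²/n = 40767 − 38226.125 = 2540.875
Sxy = Σxy − (Σx)(Σy)/n = 348800 − 317214.625 = 31585.375
b = Sxy/Sxx = 31585.375/2540.875 = 12.430905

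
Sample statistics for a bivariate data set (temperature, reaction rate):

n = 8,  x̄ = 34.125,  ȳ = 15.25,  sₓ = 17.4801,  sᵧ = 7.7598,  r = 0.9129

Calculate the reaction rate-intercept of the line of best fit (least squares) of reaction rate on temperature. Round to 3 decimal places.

b = r · sᵧ/sₓ = 0.9129 · 7.7598/17.4801 = 0.405256
a = ȳ − b·x̄ = 15.25 − 0.405256·34.125 = 1.420627

1.421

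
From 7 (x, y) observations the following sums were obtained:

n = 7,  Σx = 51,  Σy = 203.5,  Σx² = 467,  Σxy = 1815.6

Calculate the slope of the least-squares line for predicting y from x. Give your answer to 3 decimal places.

3.489

Sxx = Σx² − (Σx)²/n = 467 − 371.571429 = 95.428571
Sxy = Σxy − (Σx)(Σy)/n = 1815.6 − 1482.642857 = 332.957143
b = Sxy/Sxx = 332.957143/95.428571 = 3.489072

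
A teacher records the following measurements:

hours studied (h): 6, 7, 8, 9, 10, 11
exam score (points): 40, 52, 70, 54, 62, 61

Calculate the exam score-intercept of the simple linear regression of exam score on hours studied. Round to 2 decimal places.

27.60

n = 6, Σx = 51, Σy = 339, Σxy = 2941, Σx² = 451
Sxx = Σx² − (Σx)²/n = 451 − 433.5 = 17.5
Sxy = Σxy − (Σx)(Σy)/n = 2941 − 2881.5 = 59.5
b = Sxy/Sxx = 59.5/17.5 = 3.4
a = ȳ − b·x̄ = 56.5 − 3.4·8.5 = 27.6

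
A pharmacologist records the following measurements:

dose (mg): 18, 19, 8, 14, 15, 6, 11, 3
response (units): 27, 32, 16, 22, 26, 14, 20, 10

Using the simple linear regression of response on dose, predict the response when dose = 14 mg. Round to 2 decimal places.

23.71

n = 8, Σx = 94, Σy = 167, Σxy = 2254, Σx² = 1336
Sxx = Σx² − (Σx)²/n = 1336 − 1104.5 = 231.5
Sxy = Σxy − (Σx)(Σy)/n = 2254 − 1962.25 = 291.75
b = Sxy/Sxx = 291.75/231.5 = 1.260259
a = ȳ − b·x̄ = 20.875 − 1.260259·11.75 = 6.066955
ŷ(14) = a + b·14 = 6.066955 + 1.260259·14 = 23.710583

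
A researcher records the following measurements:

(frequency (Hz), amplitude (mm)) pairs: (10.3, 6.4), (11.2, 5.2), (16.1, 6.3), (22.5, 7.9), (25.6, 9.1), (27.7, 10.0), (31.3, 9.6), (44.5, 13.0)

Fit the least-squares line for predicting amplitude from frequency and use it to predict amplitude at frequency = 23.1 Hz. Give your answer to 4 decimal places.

n = 8, Σx = 189.2, Σy = 67.5, Σxy = 1792.28, Σx² = 5379.58
Sxx = Σx² − (Σx)²/n = 5379.58 − 4474.58 = 905
Sxy = Σxy − (Σx)(Σy)/n = 1792.28 − 1596.375 = 195.905
b = Sxy/Sxx = 195.905/905 = 0.216470
a = ȳ − b·x̄ = 8.4375 − 0.216470·23.65 = 3.317994
ŷ(23.1) = a + b·23.1 = 3.317994 + 0.216470·23.1 = 8.318442

8.3184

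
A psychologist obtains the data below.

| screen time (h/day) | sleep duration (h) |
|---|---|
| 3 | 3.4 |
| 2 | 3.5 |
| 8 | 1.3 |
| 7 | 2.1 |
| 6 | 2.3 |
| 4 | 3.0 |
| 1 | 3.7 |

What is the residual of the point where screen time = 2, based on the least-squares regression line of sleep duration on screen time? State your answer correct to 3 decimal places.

-0.053

n = 7, Σx = 31, Σy = 19.3, Σxy = 71.8, Σx² = 179
Sxx = Σx² − (Σx)²/n = 179 − 137.285714 = 41.714286
Sxy = Σxy − (Σx)(Σy)/n = 71.8 − 85.471429 = -13.671429
b = Sxy/Sxx = -13.671429/41.714286 = -0.327740
a = ȳ − b·x̄ = 2.757143 − (-0.327740)·4.428571 = 4.208562
ŷ(2) = 4.208562 + (-0.327740)·2 = 3.553082
residual = y − ŷ = 3.5 − 3.553082 = -0.053082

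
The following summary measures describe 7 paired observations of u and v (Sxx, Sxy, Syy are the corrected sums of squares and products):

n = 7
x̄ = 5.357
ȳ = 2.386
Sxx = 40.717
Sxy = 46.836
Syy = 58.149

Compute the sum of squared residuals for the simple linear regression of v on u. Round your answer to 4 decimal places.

4.2744

b = Sxy/Sxx = 46.836/40.717 = 1.150281
SSE = Syy − b·Sxy = 58.149 − 1.150281·46.836 = 4.274429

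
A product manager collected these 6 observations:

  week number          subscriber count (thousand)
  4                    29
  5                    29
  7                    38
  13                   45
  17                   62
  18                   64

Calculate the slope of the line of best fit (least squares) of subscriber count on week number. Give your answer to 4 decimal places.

n = 6, Σx = 64, Σy = 267, Σxy = 3318, Σx² = 872
Sxx = Σx² − (Σx)²/n = 872 − 682.666667 = 189.333333
Sxy = Σxy − (Σx)(Σy)/n = 3318 − 2848 = 470
b = Sxy/Sxx = 470/189.333333 = 2.482394

2.4824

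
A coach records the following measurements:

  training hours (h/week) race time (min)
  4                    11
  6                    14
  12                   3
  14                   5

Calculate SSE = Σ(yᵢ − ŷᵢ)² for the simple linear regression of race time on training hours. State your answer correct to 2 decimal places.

n = 4, Σx = 36, Σy = 33, Σxy = 234, Σx² = 392, Σy² = 351
Sxx = Σx² − (Σx)²/n = 392 − 324 = 68
Sxy = Σxy − (Σx)(Σy)/n = 234 − 297 = -63
Syy = Σy² − (Σy)²/n = 351 − 272.25 = 78.75
b = Sxy/Sxx = -63/68 = -0.926471
SSE = Syy − b·Sxy = 78.75 − (-0.926471)·(-63) = 20.382353

20.38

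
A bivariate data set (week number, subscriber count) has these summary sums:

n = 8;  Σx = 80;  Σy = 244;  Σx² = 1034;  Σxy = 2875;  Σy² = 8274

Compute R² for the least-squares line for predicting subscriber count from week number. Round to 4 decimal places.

Sxx = Σx² − (Σx)²/n = 1034 − 800 = 234
Sxy = Σxy − (Σx)(Σy)/n = 2875 − 2440 = 435
Syy = Σy² − (Σy)²/n = 8274 − 7442 = 832
R² = Sxy²/(Sxx·Syy) = (435)²/(234·832) = 0.971940

0.9719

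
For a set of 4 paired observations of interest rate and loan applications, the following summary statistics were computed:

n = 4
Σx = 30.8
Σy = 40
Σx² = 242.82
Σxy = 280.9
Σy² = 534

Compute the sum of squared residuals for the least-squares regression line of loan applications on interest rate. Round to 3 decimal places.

4.246

Sxx = Σx² − (Σx)²/n = 242.82 − 237.16 = 5.66
Sxy = Σxy − (Σx)(Σy)/n = 280.9 − 308 = -27.1
Syy = Σy² − (Σy)²/n = 534 − 400 = 134
b = Sxy/Sxx = -27.1/5.66 = -4.787986
SSE = Syy − b·Sxy = 134 − (-4.787986)·(-27.1) = 4.245583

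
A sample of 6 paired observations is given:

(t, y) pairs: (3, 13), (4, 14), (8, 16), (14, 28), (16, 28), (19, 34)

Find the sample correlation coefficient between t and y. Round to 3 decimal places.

0.984

n = 6, Σx = 64, Σy = 133, Σxy = 1709, Σx² = 902, Σy² = 3345
Sxx = Σx² − (Σx)²/n = 902 − 682.666667 = 219.333333
Sxy = Σxy − (Σx)(Σy)/n = 1709 − 1418.666667 = 290.333333
Syy = Σy² − (Σy)²/n = 3345 − 2948.166667 = 396.833333
r = Sxy/√(Sxx·Syy) = 290.333333/√(87038.777778) = 290.333333/295.023351 = 0.984103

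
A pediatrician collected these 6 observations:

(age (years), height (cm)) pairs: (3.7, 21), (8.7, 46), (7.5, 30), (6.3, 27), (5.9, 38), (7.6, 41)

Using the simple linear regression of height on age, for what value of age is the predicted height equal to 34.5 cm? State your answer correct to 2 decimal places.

n = 6, Σx = 39.7, Σy = 203, Σxy = 1408.8, Σx² = 277.89
Sxx = Σx² − (Σx)²/n = 277.89 − 262.681667 = 15.208333
Sxy = Σxy − (Σx)(Σy)/n = 1408.8 − 1343.183333 = 65.616667
b = Sxy/Sxx = 65.616667/15.208333 = 4.314521
a = ȳ − b·x̄ = 33.833333 − 4.314521·6.616667 = 5.285589
Set a + b·x = 34.5: x = (34.5 − 5.285589) / 4.314521 = 6.771184

6.77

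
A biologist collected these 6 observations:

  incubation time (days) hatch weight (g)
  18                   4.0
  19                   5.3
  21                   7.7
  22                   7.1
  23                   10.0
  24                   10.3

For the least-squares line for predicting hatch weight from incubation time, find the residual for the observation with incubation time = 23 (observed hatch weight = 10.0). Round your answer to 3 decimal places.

0.687

n = 6, Σx = 127, Σy = 44.4, Σxy = 967.8, Σx² = 2715
Sxx = Σx² − (Σx)²/n = 2715 − 2688.166667 = 26.833333
Sxy = Σxy − (Σx)(Σy)/n = 967.8 − 939.8 = 28
b = Sxy/Sxx = 28/26.833333 = 1.043478
a = ȳ − b·x̄ = 7.4 − 1.043478·21.166667 = -14.686957
ŷ(23) = -14.686957 + 1.043478·23 = 9.313043
residual = y − ŷ = 10.0 − 9.313043 = 0.686957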